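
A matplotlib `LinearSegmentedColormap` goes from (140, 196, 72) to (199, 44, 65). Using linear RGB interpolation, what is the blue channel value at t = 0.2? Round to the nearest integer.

B = 72 + 0.2 × (65 − 72) = 70.6 → 71

71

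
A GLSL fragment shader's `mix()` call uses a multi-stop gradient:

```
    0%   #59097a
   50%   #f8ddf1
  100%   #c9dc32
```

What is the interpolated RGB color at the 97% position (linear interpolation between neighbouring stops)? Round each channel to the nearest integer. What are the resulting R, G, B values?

97% lies between the 50% and 100% stops, so the local fraction is t = (97 − 50)/(100 − 50) = 47/50 ≈ 0.94.
#f8ddf1 → (248, 221, 241); #c9dc32 → (201, 220, 50).
R = 248 + 0.94 × (201 − 248) = 203.82 → 204
G = 221 + 0.94 × (220 − 221) = 220.06 → 220
B = 241 + 0.94 × (50 − 241) = 61.46 → 61

(204, 220, 61)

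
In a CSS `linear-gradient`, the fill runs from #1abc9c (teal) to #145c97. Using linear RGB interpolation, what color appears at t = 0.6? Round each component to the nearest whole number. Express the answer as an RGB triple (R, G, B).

#1abc9c → (26, 188, 156); #145c97 → (20, 92, 151).
R = 26 + 0.6 × (20 − 26) = 26 + 0.6 × -6 = 22.4 → 22
G = 188 + 0.6 × (92 − 188) = 188 + 0.6 × -96 = 130.4 → 130
B = 156 + 0.6 × (151 − 156) = 156 + 0.6 × -5 = 153 → 153

(22, 130, 153)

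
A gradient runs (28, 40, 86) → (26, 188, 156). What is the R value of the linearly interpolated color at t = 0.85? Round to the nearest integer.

26

R = 28 + 0.85 × (26 − 28) = 26.3 → 26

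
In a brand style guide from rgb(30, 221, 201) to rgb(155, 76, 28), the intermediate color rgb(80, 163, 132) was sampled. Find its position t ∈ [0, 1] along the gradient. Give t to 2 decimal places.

Invert the lerp on the B channel (largest span, 173): t = (132 − 201) / (28 − 201) = -69/-173 = 0.39884.
Check on R: (80 − 30)/(155 − 30) = 0.4 ✓

0.40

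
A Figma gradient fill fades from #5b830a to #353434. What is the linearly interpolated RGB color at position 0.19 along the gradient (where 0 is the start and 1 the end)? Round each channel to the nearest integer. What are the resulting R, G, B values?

(84, 116, 18)

#5b830a → (91, 131, 10); #353434 → (53, 52, 52).
R = 91 + 0.19 × (53 − 91) = 91 + 0.19 × -38 = 83.78 → 84
G = 131 + 0.19 × (52 − 131) = 131 + 0.19 × -79 = 115.99 → 116
B = 10 + 0.19 × (52 − 10) = 10 + 0.19 × 42 = 17.98 → 18
So the blended color is (84, 116, 18), about #547412.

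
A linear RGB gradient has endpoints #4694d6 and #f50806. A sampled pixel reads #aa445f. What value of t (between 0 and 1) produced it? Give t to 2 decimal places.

0.57

Invert the lerp on the B channel (largest span, 208): t = (95 − 214) / (6 − 214) = -119/-208 = 0.57212.
Check on R: (170 − 70)/(245 − 70) = 0.5714 ✓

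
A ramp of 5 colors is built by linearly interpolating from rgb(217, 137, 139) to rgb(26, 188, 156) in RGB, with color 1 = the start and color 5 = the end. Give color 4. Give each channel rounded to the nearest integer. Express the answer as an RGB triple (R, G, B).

(74, 175, 152)

With 5 swatches and endpoints inclusive, swatch 4 sits at t = (4 − 1)/(5 − 1) = 3/4 ≈ 0.75.
R = 217 + 0.75 × (26 − 217) = 73.75 → 74
G = 137 + 0.75 × (188 − 137) = 175.25 → 175
B = 139 + 0.75 × (156 − 139) = 151.75 → 152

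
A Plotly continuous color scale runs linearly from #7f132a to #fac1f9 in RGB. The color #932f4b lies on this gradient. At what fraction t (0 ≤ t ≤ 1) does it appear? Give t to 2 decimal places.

0.16

Invert the lerp on the B channel (largest span, 207): t = (75 − 42) / (249 − 42) = 33/207 = 0.15942.
Check on R: (147 − 127)/(250 − 127) = 0.1626 ✓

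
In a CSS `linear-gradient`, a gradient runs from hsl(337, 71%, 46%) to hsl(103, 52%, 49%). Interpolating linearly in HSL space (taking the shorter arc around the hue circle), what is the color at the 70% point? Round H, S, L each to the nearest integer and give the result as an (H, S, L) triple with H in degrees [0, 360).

Hue: 103 − 337 = -234°, but |-234| > 180 so the shorter arc goes the other way: Δh = -234 + 360 = 126°.
H = 337 + 0.7 × (126) = 425.2 → 425 → 425 mod 360 = 65°
S = 71 + 0.7 × (52 − 71) = 57.7 → 58%
L = 46 + 0.7 × (49 − 46) = 48.1 → 48%

(65, 58, 48)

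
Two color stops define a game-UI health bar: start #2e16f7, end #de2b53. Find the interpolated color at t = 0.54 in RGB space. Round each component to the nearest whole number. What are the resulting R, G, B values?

(141, 33, 158)

#2e16f7 → (46, 22, 247); #de2b53 → (222, 43, 83).
R = 46 + 0.54 × (222 − 46) = 46 + 0.54 × 176 = 141.04 → 141
G = 22 + 0.54 × (43 − 22) = 22 + 0.54 × 21 = 33.34 → 33
B = 247 + 0.54 × (83 − 247) = 247 + 0.54 × -164 = 158.44 → 158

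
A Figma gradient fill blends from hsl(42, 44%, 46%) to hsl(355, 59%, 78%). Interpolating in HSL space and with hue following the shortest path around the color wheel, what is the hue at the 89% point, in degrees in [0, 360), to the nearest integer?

0

Hue: 355 − 42 = 313°, but |313| > 180 so the shorter arc goes the other way: Δh = 313 − 360 = -47°.
H = 42 + 0.89 × (-47) = 0.17 → 0°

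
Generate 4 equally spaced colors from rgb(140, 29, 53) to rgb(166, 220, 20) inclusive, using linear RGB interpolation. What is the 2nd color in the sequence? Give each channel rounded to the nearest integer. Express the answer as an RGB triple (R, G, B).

With 4 swatches and endpoints inclusive, swatch 2 sits at t = (2 − 1)/(4 − 1) = 1/3 ≈ 0.3333.
R = 140 + 0.3333 × (166 − 140) = 148.666 → 149
G = 29 + 0.3333 × (220 − 29) = 92.66 → 93
B = 53 + 0.3333 × (20 − 53) = 42.001 → 42

(149, 93, 42)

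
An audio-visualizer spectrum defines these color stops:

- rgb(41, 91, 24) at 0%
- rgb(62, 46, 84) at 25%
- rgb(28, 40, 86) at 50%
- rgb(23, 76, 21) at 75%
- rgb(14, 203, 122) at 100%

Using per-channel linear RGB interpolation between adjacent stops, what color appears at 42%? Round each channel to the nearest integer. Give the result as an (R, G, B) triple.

42% lies between the 25% and 50% stops, so the local fraction is t = (42 − 25)/(50 − 25) = 17/25 ≈ 0.68.
R = 62 + 0.68 × (28 − 62) = 38.88 → 39
G = 46 + 0.68 × (40 − 46) = 41.92 → 42
B = 84 + 0.68 × (86 − 84) = 85.36 → 85

(39, 42, 85)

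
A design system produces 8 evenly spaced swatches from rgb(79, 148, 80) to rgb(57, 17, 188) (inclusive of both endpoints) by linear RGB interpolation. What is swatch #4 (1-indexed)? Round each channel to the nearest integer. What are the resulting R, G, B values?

With 8 swatches and endpoints inclusive, swatch 4 sits at t = (4 − 1)/(8 − 1) = 3/7 ≈ 0.4286.
R = 79 + 0.4286 × (57 − 79) = 69.571 → 70
G = 148 + 0.4286 × (17 − 148) = 91.853 → 92
B = 80 + 0.4286 × (188 − 80) = 126.289 → 126

(70, 92, 126)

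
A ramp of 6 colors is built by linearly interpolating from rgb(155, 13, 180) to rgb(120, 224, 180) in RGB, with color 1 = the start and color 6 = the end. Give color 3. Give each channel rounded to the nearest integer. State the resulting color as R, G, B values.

With 6 swatches and endpoints inclusive, swatch 3 sits at t = (3 − 1)/(6 − 1) = 2/5 ≈ 0.4.
R = 155 + 0.4 × (120 − 155) = 141 → 141
G = 13 + 0.4 × (224 − 13) = 97.4 → 97
B = 180 + 0.4 × (180 − 180) = 180 → 180

(141, 97, 180)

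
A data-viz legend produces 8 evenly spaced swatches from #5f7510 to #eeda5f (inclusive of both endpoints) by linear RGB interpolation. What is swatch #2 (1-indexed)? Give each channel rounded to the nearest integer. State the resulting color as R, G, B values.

With 8 swatches and endpoints inclusive, swatch 2 sits at t = (2 − 1)/(8 − 1) = 1/7 ≈ 0.1429.
#5f7510 → (95, 117, 16); #eeda5f → (238, 218, 95).
R = 95 + 0.1429 × (238 − 95) = 115.435 → 115
G = 117 + 0.1429 × (218 − 117) = 131.433 → 131
B = 16 + 0.1429 × (95 − 16) = 27.289 → 27

(115, 131, 27)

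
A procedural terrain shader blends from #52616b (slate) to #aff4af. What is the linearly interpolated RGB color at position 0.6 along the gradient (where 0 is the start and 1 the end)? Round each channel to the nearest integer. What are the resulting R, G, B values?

(138, 185, 148)

#52616b → (82, 97, 107); #aff4af → (175, 244, 175).
R = 82 + 0.6 × (175 − 82) = 82 + 0.6 × 93 = 137.8 → 138
G = 97 + 0.6 × (244 − 97) = 97 + 0.6 × 147 = 185.2 → 185
B = 107 + 0.6 × (175 − 107) = 107 + 0.6 × 68 = 147.8 → 148
So the blended color is (138, 185, 148), about #8ab994.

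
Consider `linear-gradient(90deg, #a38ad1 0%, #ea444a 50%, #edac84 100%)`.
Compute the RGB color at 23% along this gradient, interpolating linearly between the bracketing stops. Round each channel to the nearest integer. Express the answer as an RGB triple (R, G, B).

23% lies between the 0% and 50% stops, so the local fraction is t = (23 − 0)/(50 − 0) = 23/50 ≈ 0.46.
#a38ad1 → (163, 138, 209); #ea444a → (234, 68, 74).
R = 163 + 0.46 × (234 − 163) = 195.66 → 196
G = 138 + 0.46 × (68 − 138) = 105.8 → 106
B = 209 + 0.46 × (74 − 209) = 146.9 → 147

(196, 106, 147)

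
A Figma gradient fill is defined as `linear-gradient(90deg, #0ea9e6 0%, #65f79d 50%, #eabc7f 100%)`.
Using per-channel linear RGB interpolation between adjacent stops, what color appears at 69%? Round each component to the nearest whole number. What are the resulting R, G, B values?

69% lies between the 50% and 100% stops, so the local fraction is t = (69 − 50)/(100 − 50) = 19/50 ≈ 0.38.
#65f79d → (101, 247, 157); #eabc7f → (234, 188, 127).
R = 101 + 0.38 × (234 − 101) = 151.54 → 152
G = 247 + 0.38 × (188 − 247) = 224.58 → 225
B = 157 + 0.38 × (127 − 157) = 145.6 → 146

(152, 225, 146)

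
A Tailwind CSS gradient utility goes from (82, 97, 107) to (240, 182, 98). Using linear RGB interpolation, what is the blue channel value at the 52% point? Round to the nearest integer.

102

B = 107 + 0.52 × (98 − 107) = 102.32 → 102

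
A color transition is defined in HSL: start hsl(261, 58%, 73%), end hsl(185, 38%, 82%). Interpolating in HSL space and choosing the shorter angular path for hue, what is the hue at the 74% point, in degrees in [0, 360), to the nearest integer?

205

Hue arc: Δh = 185 − 261 = -76° (|Δh| ≤ 180, already the shorter path).
H = 261 + 0.74 × (-76) = 204.76 → 205°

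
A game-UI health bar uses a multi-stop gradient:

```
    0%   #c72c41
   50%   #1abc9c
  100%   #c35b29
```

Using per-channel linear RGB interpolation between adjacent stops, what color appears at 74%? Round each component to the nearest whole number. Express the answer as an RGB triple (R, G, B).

74% lies between the 50% and 100% stops, so the local fraction is t = (74 − 50)/(100 − 50) = 24/50 ≈ 0.48.
#1abc9c → (26, 188, 156); #c35b29 → (195, 91, 41).
R = 26 + 0.48 × (195 − 26) = 107.12 → 107
G = 188 + 0.48 × (91 − 188) = 141.44 → 141
B = 156 + 0.48 × (41 − 156) = 100.8 → 101

(107, 141, 101)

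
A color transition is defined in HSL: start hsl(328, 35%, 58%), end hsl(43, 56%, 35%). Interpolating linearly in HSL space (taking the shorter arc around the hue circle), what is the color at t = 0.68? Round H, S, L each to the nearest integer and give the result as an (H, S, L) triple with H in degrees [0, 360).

Hue: 43 − 328 = -285°, but |-285| > 180 so the shorter arc goes the other way: Δh = -285 + 360 = 75°.
H = 328 + 0.68 × (75) = 379 → 379 → 379 mod 360 = 19°
S = 35 + 0.68 × (56 − 35) = 49.28 → 49%
L = 58 + 0.68 × (35 − 58) = 42.36 → 42%

(19, 49, 42)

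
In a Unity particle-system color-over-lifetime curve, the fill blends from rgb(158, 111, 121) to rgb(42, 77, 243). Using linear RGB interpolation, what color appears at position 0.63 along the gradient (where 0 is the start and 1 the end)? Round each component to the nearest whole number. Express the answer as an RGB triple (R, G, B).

(85, 90, 198)

R = 158 + 0.63 × (42 − 158) = 158 + 0.63 × -116 = 84.92 → 85
G = 111 + 0.63 × (77 − 111) = 111 + 0.63 × -34 = 89.58 → 90
B = 121 + 0.63 × (243 − 121) = 121 + 0.63 × 122 = 197.86 → 198
So the blended color is (85, 90, 198), about #555ac6.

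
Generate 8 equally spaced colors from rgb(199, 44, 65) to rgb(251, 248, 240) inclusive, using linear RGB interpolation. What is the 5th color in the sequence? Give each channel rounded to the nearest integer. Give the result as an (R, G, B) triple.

(229, 161, 165)

With 8 swatches and endpoints inclusive, swatch 5 sits at t = (5 − 1)/(8 − 1) = 4/7 ≈ 0.5714.
R = 199 + 0.5714 × (251 − 199) = 228.713 → 229
G = 44 + 0.5714 × (248 − 44) = 160.566 → 161
B = 65 + 0.5714 × (240 − 65) = 164.995 → 165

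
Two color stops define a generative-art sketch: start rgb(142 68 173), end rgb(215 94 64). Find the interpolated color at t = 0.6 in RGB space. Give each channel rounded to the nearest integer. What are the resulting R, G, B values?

R = 142 + 0.6 × (215 − 142) = 142 + 0.6 × 73 = 185.8 → 186
G = 68 + 0.6 × (94 − 68) = 68 + 0.6 × 26 = 83.6 → 84
B = 173 + 0.6 × (64 − 173) = 173 + 0.6 × -109 = 107.6 → 108

(186, 84, 108)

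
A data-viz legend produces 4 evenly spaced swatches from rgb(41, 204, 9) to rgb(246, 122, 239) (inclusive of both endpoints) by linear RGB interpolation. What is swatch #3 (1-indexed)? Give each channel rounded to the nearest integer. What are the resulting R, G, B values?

With 4 swatches and endpoints inclusive, swatch 3 sits at t = (3 − 1)/(4 − 1) = 2/3 ≈ 0.6667.
R = 41 + 0.6667 × (246 − 41) = 177.673 → 178
G = 204 + 0.6667 × (122 − 204) = 149.331 → 149
B = 9 + 0.6667 × (239 − 9) = 162.341 → 162

(178, 149, 162)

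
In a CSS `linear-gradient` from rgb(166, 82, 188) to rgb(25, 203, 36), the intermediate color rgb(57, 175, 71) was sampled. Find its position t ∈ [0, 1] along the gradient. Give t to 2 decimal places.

Invert the lerp on the B channel (largest span, 152): t = (71 − 188) / (36 − 188) = -117/-152 = 0.76974.
Check on R: (57 − 166)/(25 − 166) = 0.773 ✓

0.77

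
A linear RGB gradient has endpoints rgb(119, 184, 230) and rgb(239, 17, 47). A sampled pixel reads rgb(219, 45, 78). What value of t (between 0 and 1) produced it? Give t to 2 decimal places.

0.83

Invert the lerp on the B channel (largest span, 183): t = (78 − 230) / (47 − 230) = -152/-183 = 0.8306.
Check on R: (219 − 119)/(239 − 119) = 0.8333 ✓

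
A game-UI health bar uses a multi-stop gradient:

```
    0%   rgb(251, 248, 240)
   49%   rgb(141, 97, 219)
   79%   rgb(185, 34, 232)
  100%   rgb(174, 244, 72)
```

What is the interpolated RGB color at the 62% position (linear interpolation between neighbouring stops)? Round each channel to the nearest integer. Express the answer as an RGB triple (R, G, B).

(160, 70, 225)

62% lies between the 49% and 79% stops, so the local fraction is t = (62 − 49)/(79 − 49) = 13/30 ≈ 0.4333.
R = 141 + 0.4333 × (185 − 141) = 160.065 → 160
G = 97 + 0.4333 × (34 − 97) = 69.702 → 70
B = 219 + 0.4333 × (232 − 219) = 224.633 → 225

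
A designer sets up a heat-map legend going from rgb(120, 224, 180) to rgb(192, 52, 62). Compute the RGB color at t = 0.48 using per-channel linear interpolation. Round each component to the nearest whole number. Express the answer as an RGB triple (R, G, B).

(155, 141, 123)

R = 120 + 0.48 × (192 − 120) = 120 + 0.48 × 72 = 154.56 → 155
G = 224 + 0.48 × (52 − 224) = 224 + 0.48 × -172 = 141.44 → 141
B = 180 + 0.48 × (62 − 180) = 180 + 0.48 × -118 = 123.36 → 123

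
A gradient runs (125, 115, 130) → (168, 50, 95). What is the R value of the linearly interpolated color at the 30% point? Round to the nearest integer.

R = 125 + 0.3 × (168 − 125) = 137.9 → 138

138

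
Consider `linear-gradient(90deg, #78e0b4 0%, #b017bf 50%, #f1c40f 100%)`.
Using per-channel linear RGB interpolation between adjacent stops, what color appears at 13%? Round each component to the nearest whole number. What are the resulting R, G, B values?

13% lies between the 0% and 50% stops, so the local fraction is t = (13 − 0)/(50 − 0) = 13/50 ≈ 0.26.
#78e0b4 → (120, 224, 180); #b017bf → (176, 23, 191).
R = 120 + 0.26 × (176 − 120) = 134.56 → 135
G = 224 + 0.26 × (23 − 224) = 171.74 → 172
B = 180 + 0.26 × (191 − 180) = 182.86 → 183

(135, 172, 183)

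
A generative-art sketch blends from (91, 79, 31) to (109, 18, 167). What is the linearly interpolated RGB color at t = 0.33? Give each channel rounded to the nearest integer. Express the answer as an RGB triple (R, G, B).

R = 91 + 0.33 × (109 − 91) = 91 + 0.33 × 18 = 96.94 → 97
G = 79 + 0.33 × (18 − 79) = 79 + 0.33 × -61 = 58.87 → 59
B = 31 + 0.33 × (167 − 31) = 31 + 0.33 × 136 = 75.88 → 76

(97, 59, 76)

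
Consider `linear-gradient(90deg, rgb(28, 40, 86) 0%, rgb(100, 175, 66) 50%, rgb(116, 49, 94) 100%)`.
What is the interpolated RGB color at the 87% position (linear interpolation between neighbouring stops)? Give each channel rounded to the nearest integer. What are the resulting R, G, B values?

87% lies between the 50% and 100% stops, so the local fraction is t = (87 − 50)/(100 − 50) = 37/50 ≈ 0.74.
R = 100 + 0.74 × (116 − 100) = 111.84 → 112
G = 175 + 0.74 × (49 − 175) = 81.76 → 82
B = 66 + 0.74 × (94 − 66) = 86.72 → 87

(112, 82, 87)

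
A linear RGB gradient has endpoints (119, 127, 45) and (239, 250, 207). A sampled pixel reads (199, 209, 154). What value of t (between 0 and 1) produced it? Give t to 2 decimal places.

Invert the lerp on the B channel (largest span, 162): t = (154 − 45) / (207 − 45) = 109/162 = 0.67284.
Check on R: (199 − 119)/(239 − 119) = 0.6667 ✓

0.67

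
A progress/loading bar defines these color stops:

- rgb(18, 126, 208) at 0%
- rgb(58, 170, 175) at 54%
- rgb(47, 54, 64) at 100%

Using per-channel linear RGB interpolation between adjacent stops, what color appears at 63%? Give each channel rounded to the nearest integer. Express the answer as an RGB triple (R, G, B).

63% lies between the 54% and 100% stops, so the local fraction is t = (63 − 54)/(100 − 54) = 9/46 ≈ 0.1957.
R = 58 + 0.1957 × (47 − 58) = 55.847 → 56
G = 170 + 0.1957 × (54 − 170) = 147.299 → 147
B = 175 + 0.1957 × (64 − 175) = 153.277 → 153

(56, 147, 153)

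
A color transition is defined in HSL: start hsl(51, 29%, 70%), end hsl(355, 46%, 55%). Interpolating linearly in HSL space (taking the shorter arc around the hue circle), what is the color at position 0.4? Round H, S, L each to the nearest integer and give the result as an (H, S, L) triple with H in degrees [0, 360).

(29, 36, 64)

Hue: 355 − 51 = 304°, but |304| > 180 so the shorter arc goes the other way: Δh = 304 − 360 = -56°.
H = 51 + 0.4 × (-56) = 28.6 → 29°
S = 29 + 0.4 × (46 − 29) = 35.8 → 36%
L = 70 + 0.4 × (55 − 70) = 64 → 64%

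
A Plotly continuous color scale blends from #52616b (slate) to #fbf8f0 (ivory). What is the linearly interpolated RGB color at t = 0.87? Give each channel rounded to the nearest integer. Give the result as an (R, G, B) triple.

#52616b → (82, 97, 107); #fbf8f0 → (251, 248, 240).
R = 82 + 0.87 × (251 − 82) = 82 + 0.87 × 169 = 229.03 → 229
G = 97 + 0.87 × (248 − 97) = 97 + 0.87 × 151 = 228.37 → 228
B = 107 + 0.87 × (240 − 107) = 107 + 0.87 × 133 = 222.71 → 223
So the blended color is (229, 228, 223), about #e5e4df.

(229, 228, 223)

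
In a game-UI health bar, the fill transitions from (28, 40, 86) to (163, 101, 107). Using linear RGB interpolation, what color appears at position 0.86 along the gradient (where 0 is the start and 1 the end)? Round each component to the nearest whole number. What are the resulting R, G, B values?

R = 28 + 0.86 × (163 − 28) = 28 + 0.86 × 135 = 144.1 → 144
G = 40 + 0.86 × (101 − 40) = 40 + 0.86 × 61 = 92.46 → 92
B = 86 + 0.86 × (107 − 86) = 86 + 0.86 × 21 = 104.06 → 104

(144, 92, 104)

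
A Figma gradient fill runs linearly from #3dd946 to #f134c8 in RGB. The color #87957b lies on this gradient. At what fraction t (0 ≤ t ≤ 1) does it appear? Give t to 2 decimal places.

Invert the lerp on the R channel (largest span, 180): t = (135 − 61) / (241 − 61) = 74/180 = 0.41111.
Check on G: (149 − 217)/(52 − 217) = 0.4121 ✓

0.41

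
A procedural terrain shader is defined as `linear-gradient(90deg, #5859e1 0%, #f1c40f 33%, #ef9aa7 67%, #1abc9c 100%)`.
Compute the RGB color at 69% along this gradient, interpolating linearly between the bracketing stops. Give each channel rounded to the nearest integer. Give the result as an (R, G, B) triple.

(226, 156, 166)

69% lies between the 67% and 100% stops, so the local fraction is t = (69 − 67)/(100 − 67) = 2/33 ≈ 0.0606.
#ef9aa7 → (239, 154, 167); #1abc9c → (26, 188, 156).
R = 239 + 0.0606 × (26 − 239) = 226.092 → 226
G = 154 + 0.0606 × (188 − 154) = 156.06 → 156
B = 167 + 0.0606 × (156 − 167) = 166.333 → 166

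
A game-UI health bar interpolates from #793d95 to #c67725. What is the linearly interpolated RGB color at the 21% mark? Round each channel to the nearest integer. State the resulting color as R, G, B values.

#793d95 → (121, 61, 149); #c67725 → (198, 119, 37).
21% corresponds to t = 0.21.
R = 121 + 0.21 × (198 − 121) = 121 + 0.21 × 77 = 137.17 → 137
G = 61 + 0.21 × (119 − 61) = 61 + 0.21 × 58 = 73.18 → 73
B = 149 + 0.21 × (37 − 149) = 149 + 0.21 × -112 = 125.48 → 125

(137, 73, 125)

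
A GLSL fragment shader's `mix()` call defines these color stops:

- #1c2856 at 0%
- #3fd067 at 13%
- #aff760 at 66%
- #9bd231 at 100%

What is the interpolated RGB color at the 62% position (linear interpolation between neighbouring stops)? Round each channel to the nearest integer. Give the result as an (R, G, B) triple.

62% lies between the 13% and 66% stops, so the local fraction is t = (62 − 13)/(66 − 13) = 49/53 ≈ 0.9245.
#3fd067 → (63, 208, 103); #aff760 → (175, 247, 96).
R = 63 + 0.9245 × (175 − 63) = 166.544 → 167
G = 208 + 0.9245 × (247 − 208) = 244.055 → 244
B = 103 + 0.9245 × (96 − 103) = 96.528 → 97

(167, 244, 97)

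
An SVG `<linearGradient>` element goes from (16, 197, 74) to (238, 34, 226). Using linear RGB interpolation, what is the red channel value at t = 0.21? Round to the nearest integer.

R = 16 + 0.21 × (238 − 16) = 62.62 → 63

63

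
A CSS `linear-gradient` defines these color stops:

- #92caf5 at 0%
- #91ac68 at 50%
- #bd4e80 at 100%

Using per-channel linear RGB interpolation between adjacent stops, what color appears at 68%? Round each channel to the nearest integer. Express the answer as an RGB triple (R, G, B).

(161, 138, 113)

68% lies between the 50% and 100% stops, so the local fraction is t = (68 − 50)/(100 − 50) = 18/50 ≈ 0.36.
#91ac68 → (145, 172, 104); #bd4e80 → (189, 78, 128).
R = 145 + 0.36 × (189 − 145) = 160.84 → 161
G = 172 + 0.36 × (78 − 172) = 138.16 → 138
B = 104 + 0.36 × (128 − 104) = 112.64 → 113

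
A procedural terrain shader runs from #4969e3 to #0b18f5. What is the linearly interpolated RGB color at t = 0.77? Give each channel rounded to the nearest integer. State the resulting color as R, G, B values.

(25, 43, 241)

#4969e3 → (73, 105, 227); #0b18f5 → (11, 24, 245).
R = 73 + 0.77 × (11 − 73) = 73 + 0.77 × -62 = 25.26 → 25
G = 105 + 0.77 × (24 − 105) = 105 + 0.77 × -81 = 42.63 → 43
B = 227 + 0.77 × (245 − 227) = 227 + 0.77 × 18 = 240.86 → 241
So the blended color is (25, 43, 241), about #192bf1.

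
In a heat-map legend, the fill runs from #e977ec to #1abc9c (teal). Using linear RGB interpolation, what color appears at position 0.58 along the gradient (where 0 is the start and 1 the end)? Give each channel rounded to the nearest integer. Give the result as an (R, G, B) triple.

#e977ec → (233, 119, 236); #1abc9c → (26, 188, 156).
R = 233 + 0.58 × (26 − 233) = 233 + 0.58 × -207 = 112.94 → 113
G = 119 + 0.58 × (188 − 119) = 119 + 0.58 × 69 = 159.02 → 159
B = 236 + 0.58 × (156 − 236) = 236 + 0.58 × -80 = 189.6 → 190
So the blended color is (113, 159, 190), about #719fbe.

(113, 159, 190)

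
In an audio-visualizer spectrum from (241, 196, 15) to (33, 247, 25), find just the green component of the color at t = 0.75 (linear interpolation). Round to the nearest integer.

G = 196 + 0.75 × (247 − 196) = 234.25 → 234

234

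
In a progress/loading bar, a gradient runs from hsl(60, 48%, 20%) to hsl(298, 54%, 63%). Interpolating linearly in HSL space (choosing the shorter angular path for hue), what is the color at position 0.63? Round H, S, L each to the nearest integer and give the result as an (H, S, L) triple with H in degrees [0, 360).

(343, 52, 47)

Hue: 298 − 60 = 238°, but |238| > 180 so the shorter arc goes the other way: Δh = 238 − 360 = -122°.
H = 60 + 0.63 × (-122) = -16.86 → -17 → -17 mod 360 = 343°
S = 48 + 0.63 × (54 − 48) = 51.78 → 52%
L = 20 + 0.63 × (63 − 20) = 47.09 → 47%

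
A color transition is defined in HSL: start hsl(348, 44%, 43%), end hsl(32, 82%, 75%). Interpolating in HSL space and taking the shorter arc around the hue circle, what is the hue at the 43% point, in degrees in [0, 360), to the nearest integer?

Hue: 32 − 348 = -316°, but |-316| > 180 so the shorter arc goes the other way: Δh = -316 + 360 = 44°.
H = 348 + 0.43 × (44) = 366.92 → 367 → 367 mod 360 = 7°

7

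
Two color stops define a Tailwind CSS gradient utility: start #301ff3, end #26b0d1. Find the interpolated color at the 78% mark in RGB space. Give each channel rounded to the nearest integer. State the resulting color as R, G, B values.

(40, 144, 216)

#301ff3 → (48, 31, 243); #26b0d1 → (38, 176, 209).
78% corresponds to t = 0.78.
R = 48 + 0.78 × (38 − 48) = 48 + 0.78 × -10 = 40.2 → 40
G = 31 + 0.78 × (176 − 31) = 31 + 0.78 × 145 = 144.1 → 144
B = 243 + 0.78 × (209 − 243) = 243 + 0.78 × -34 = 216.48 → 216
So the blended color is (40, 144, 216), about #2890d8.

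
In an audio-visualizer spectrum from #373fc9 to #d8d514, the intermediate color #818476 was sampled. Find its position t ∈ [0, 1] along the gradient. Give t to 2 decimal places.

0.46

Invert the lerp on the B channel (largest span, 181): t = (118 − 201) / (20 − 201) = -83/-181 = 0.45856.
Check on R: (129 − 55)/(216 − 55) = 0.4596 ✓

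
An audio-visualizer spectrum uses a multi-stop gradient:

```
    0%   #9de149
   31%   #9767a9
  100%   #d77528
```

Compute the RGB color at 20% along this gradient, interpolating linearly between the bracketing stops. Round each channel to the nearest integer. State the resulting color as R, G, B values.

20% lies between the 0% and 31% stops, so the local fraction is t = (20 − 0)/(31 − 0) = 20/31 ≈ 0.6452.
#9de149 → (157, 225, 73); #9767a9 → (151, 103, 169).
R = 157 + 0.6452 × (151 − 157) = 153.129 → 153
G = 225 + 0.6452 × (103 − 225) = 146.286 → 146
B = 73 + 0.6452 × (169 − 73) = 134.939 → 135

(153, 146, 135)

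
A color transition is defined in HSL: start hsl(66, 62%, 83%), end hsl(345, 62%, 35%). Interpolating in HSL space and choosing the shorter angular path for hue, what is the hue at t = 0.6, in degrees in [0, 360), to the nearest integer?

Hue: 345 − 66 = 279°, but |279| > 180 so the shorter arc goes the other way: Δh = 279 − 360 = -81°.
H = 66 + 0.6 × (-81) = 17.4 → 17°

17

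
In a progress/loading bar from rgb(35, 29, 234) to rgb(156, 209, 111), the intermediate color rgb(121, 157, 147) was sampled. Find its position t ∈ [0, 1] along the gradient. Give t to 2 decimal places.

0.71

Invert the lerp on the G channel (largest span, 180): t = (157 − 29) / (209 − 29) = 128/180 = 0.71111.
Check on R: (121 − 35)/(156 − 35) = 0.7107 ✓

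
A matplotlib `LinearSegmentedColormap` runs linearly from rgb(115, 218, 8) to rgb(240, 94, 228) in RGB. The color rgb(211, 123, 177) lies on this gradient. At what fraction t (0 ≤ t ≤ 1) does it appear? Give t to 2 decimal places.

Invert the lerp on the B channel (largest span, 220): t = (177 − 8) / (228 − 8) = 169/220 = 0.76818.
Check on R: (211 − 115)/(240 − 115) = 0.768 ✓

0.77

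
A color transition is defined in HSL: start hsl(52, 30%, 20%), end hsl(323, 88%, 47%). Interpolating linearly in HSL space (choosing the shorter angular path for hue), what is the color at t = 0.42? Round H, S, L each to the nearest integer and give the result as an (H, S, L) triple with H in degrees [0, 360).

(15, 54, 31)

Hue: 323 − 52 = 271°, but |271| > 180 so the shorter arc goes the other way: Δh = 271 − 360 = -89°.
H = 52 + 0.42 × (-89) = 14.62 → 15°
S = 30 + 0.42 × (88 − 30) = 54.36 → 54%
L = 20 + 0.42 × (47 − 20) = 31.34 → 31%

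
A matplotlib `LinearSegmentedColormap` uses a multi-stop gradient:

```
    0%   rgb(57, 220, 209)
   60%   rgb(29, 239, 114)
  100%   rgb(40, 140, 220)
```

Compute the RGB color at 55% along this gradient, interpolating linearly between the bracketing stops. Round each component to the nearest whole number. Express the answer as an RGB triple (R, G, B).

55% lies between the 0% and 60% stops, so the local fraction is t = (55 − 0)/(60 − 0) = 55/60 ≈ 0.9167.
R = 57 + 0.9167 × (29 − 57) = 31.332 → 31
G = 220 + 0.9167 × (239 − 220) = 237.417 → 237
B = 209 + 0.9167 × (114 − 209) = 121.913 → 122

(31, 237, 122)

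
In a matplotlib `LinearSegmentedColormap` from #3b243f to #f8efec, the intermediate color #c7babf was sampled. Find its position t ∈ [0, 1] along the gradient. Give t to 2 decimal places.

Invert the lerp on the G channel (largest span, 203): t = (186 − 36) / (239 − 36) = 150/203 = 0.73892.
Check on R: (199 − 59)/(248 − 59) = 0.7407 ✓

0.74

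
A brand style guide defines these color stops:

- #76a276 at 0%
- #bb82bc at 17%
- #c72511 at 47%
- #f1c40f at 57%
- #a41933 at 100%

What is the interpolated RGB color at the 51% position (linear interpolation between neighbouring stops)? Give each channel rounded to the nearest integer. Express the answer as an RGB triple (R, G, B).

51% lies between the 47% and 57% stops, so the local fraction is t = (51 − 47)/(57 − 47) = 4/10 ≈ 0.4.
#c72511 → (199, 37, 17); #f1c40f → (241, 196, 15).
R = 199 + 0.4 × (241 − 199) = 215.8 → 216
G = 37 + 0.4 × (196 − 37) = 100.6 → 101
B = 17 + 0.4 × (15 − 17) = 16.2 → 16

(216, 101, 16)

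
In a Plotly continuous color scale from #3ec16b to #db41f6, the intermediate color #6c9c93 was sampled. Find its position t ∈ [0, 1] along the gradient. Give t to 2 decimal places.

Invert the lerp on the R channel (largest span, 157): t = (108 − 62) / (219 − 62) = 46/157 = 0.29299.
Check on G: (156 − 193)/(65 − 193) = 0.2891 ✓

0.29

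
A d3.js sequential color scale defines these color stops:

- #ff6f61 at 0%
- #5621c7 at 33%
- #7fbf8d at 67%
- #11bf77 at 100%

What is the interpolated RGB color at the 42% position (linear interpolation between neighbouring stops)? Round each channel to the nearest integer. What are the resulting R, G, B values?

42% lies between the 33% and 67% stops, so the local fraction is t = (42 − 33)/(67 − 33) = 9/34 ≈ 0.2647.
#5621c7 → (86, 33, 199); #7fbf8d → (127, 191, 141).
R = 86 + 0.2647 × (127 − 86) = 96.853 → 97
G = 33 + 0.2647 × (191 − 33) = 74.823 → 75
B = 199 + 0.2647 × (141 − 199) = 183.647 → 184

(97, 75, 184)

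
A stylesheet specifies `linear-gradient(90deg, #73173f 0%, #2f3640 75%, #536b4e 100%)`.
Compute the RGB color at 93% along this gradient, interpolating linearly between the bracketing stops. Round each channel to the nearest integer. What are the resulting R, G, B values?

(73, 92, 74)

93% lies between the 75% and 100% stops, so the local fraction is t = (93 − 75)/(100 − 75) = 18/25 ≈ 0.72.
#2f3640 → (47, 54, 64); #536b4e → (83, 107, 78).
R = 47 + 0.72 × (83 − 47) = 72.92 → 73
G = 54 + 0.72 × (107 − 54) = 92.16 → 92
B = 64 + 0.72 × (78 − 64) = 74.08 → 74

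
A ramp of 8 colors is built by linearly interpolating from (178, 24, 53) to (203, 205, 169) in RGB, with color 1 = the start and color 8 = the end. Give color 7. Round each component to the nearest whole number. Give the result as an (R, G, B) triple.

With 8 swatches and endpoints inclusive, swatch 7 sits at t = (7 − 1)/(8 − 1) = 6/7 ≈ 0.8571.
R = 178 + 0.8571 × (203 − 178) = 199.428 → 199
G = 24 + 0.8571 × (205 − 24) = 179.135 → 179
B = 53 + 0.8571 × (169 − 53) = 152.424 → 152

(199, 179, 152)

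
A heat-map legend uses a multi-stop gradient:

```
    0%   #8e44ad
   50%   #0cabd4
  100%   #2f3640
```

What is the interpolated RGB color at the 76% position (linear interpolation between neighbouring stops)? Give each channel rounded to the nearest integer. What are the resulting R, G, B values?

76% lies between the 50% and 100% stops, so the local fraction is t = (76 − 50)/(100 − 50) = 26/50 ≈ 0.52.
#0cabd4 → (12, 171, 212); #2f3640 → (47, 54, 64).
R = 12 + 0.52 × (47 − 12) = 30.2 → 30
G = 171 + 0.52 × (54 − 171) = 110.16 → 110
B = 212 + 0.52 × (64 − 212) = 135.04 → 135

(30, 110, 135)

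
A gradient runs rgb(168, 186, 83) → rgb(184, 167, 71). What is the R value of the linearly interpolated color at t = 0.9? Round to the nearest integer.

R = 168 + 0.9 × (184 − 168) = 182.4 → 182

182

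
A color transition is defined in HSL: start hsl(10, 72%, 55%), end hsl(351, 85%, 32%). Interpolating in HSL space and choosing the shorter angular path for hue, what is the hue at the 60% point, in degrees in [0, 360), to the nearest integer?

Hue: 351 − 10 = 341°, but |341| > 180 so the shorter arc goes the other way: Δh = 341 − 360 = -19°.
H = 10 + 0.6 × (-19) = -1.4 → -1 → -1 mod 360 = 359°

359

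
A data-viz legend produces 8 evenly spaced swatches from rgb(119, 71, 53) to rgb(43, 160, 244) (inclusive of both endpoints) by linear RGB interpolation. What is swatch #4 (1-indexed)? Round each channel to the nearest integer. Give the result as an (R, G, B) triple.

With 8 swatches and endpoints inclusive, swatch 4 sits at t = (4 − 1)/(8 − 1) = 3/7 ≈ 0.4286.
R = 119 + 0.4286 × (43 − 119) = 86.426 → 86
G = 71 + 0.4286 × (160 − 71) = 109.145 → 109
B = 53 + 0.4286 × (244 − 53) = 134.863 → 135

(86, 109, 135)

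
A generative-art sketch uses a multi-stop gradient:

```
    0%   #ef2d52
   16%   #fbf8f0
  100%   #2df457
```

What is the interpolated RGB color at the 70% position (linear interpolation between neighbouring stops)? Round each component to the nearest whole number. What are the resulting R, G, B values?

70% lies between the 16% and 100% stops, so the local fraction is t = (70 − 16)/(100 − 16) = 54/84 ≈ 0.6429.
#fbf8f0 → (251, 248, 240); #2df457 → (45, 244, 87).
R = 251 + 0.6429 × (45 − 251) = 118.563 → 119
G = 248 + 0.6429 × (244 − 248) = 245.428 → 245
B = 240 + 0.6429 × (87 − 240) = 141.636 → 142

(119, 245, 142)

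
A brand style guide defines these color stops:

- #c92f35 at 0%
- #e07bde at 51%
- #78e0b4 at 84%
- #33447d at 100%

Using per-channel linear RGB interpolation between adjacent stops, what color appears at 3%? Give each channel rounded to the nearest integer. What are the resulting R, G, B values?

(202, 51, 63)

3% lies between the 0% and 51% stops, so the local fraction is t = (3 − 0)/(51 − 0) = 3/51 ≈ 0.0588.
#c92f35 → (201, 47, 53); #e07bde → (224, 123, 222).
R = 201 + 0.0588 × (224 − 201) = 202.352 → 202
G = 47 + 0.0588 × (123 − 47) = 51.469 → 51
B = 53 + 0.0588 × (222 − 53) = 62.937 → 63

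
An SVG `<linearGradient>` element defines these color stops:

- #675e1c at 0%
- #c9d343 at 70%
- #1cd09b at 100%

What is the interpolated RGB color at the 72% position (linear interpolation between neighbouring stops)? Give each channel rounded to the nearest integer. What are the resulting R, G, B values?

(189, 211, 73)

72% lies between the 70% and 100% stops, so the local fraction is t = (72 − 70)/(100 − 70) = 2/30 ≈ 0.0667.
#c9d343 → (201, 211, 67); #1cd09b → (28, 208, 155).
R = 201 + 0.0667 × (28 − 201) = 189.461 → 189
G = 211 + 0.0667 × (208 − 211) = 210.8 → 211
B = 67 + 0.0667 × (155 − 67) = 72.87 → 73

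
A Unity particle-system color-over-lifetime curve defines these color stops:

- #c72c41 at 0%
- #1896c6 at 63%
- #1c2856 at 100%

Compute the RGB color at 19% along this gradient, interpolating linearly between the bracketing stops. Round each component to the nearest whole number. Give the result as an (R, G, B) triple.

(146, 76, 105)

19% lies between the 0% and 63% stops, so the local fraction is t = (19 − 0)/(63 − 0) = 19/63 ≈ 0.3016.
#c72c41 → (199, 44, 65); #1896c6 → (24, 150, 198).
R = 199 + 0.3016 × (24 − 199) = 146.22 → 146
G = 44 + 0.3016 × (150 − 44) = 75.97 → 76
B = 65 + 0.3016 × (198 − 65) = 105.113 → 105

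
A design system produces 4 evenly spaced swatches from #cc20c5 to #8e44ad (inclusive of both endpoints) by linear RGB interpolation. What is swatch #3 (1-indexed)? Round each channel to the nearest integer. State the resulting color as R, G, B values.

With 4 swatches and endpoints inclusive, swatch 3 sits at t = (3 − 1)/(4 − 1) = 2/3 ≈ 0.6667.
#cc20c5 → (204, 32, 197); #8e44ad → (142, 68, 173).
R = 204 + 0.6667 × (142 − 204) = 162.665 → 163
G = 32 + 0.6667 × (68 − 32) = 56.001 → 56
B = 197 + 0.6667 × (173 − 197) = 180.999 → 181

(163, 56, 181)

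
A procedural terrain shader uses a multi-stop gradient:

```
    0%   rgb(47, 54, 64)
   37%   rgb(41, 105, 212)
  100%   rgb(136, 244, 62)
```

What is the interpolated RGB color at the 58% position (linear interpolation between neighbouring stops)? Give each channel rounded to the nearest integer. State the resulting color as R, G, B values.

(73, 151, 162)

58% lies between the 37% and 100% stops, so the local fraction is t = (58 − 37)/(100 − 37) = 21/63 ≈ 0.3333.
R = 41 + 0.3333 × (136 − 41) = 72.663 → 73
G = 105 + 0.3333 × (244 − 105) = 151.329 → 151
B = 212 + 0.3333 × (62 − 212) = 162.005 → 162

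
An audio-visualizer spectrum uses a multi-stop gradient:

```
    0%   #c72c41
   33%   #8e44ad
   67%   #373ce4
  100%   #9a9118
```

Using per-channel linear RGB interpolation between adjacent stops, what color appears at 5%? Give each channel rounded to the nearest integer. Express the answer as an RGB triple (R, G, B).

(190, 48, 81)

5% lies between the 0% and 33% stops, so the local fraction is t = (5 − 0)/(33 − 0) = 5/33 ≈ 0.1515.
#c72c41 → (199, 44, 65); #8e44ad → (142, 68, 173).
R = 199 + 0.1515 × (142 − 199) = 190.364 → 190
G = 44 + 0.1515 × (68 − 44) = 47.636 → 48
B = 65 + 0.1515 × (173 − 65) = 81.362 → 81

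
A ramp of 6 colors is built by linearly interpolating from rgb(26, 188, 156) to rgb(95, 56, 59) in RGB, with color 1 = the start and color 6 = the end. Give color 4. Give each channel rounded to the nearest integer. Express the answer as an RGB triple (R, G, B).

(67, 109, 98)

With 6 swatches and endpoints inclusive, swatch 4 sits at t = (4 − 1)/(6 − 1) = 3/5 ≈ 0.6.
R = 26 + 0.6 × (95 − 26) = 67.4 → 67
G = 188 + 0.6 × (56 − 188) = 108.8 → 109
B = 156 + 0.6 × (59 − 156) = 97.8 → 98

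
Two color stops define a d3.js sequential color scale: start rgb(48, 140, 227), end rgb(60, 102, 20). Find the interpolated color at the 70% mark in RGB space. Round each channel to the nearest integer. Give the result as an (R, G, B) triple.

70% corresponds to t = 0.7.
R = 48 + 0.7 × (60 − 48) = 48 + 0.7 × 12 = 56.4 → 56
G = 140 + 0.7 × (102 − 140) = 140 + 0.7 × -38 = 113.4 → 113
B = 227 + 0.7 × (20 − 227) = 227 + 0.7 × -207 = 82.1 → 82
So the blended color is (56, 113, 82), about #387152.

(56, 113, 82)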